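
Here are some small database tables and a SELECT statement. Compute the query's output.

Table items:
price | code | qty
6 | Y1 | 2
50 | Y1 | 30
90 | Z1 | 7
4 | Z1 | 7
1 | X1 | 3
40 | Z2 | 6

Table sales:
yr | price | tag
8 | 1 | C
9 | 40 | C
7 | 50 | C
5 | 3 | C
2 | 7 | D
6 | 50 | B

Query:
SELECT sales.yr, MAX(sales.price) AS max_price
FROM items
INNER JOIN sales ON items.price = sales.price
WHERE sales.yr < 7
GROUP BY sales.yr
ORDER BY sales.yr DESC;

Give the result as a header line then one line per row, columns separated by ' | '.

== RESULT ==
sales.yr | max_price
6 | 50

Derivation:
After JOIN sales (4 rows):
items.price | items.code | items.qty | sales.yr | sales.price | sales.tag
50 | Y1 | 30 | 7 | 50 | C
50 | Y1 | 30 | 6 | 50 | B
1 | X1 | 3 | 8 | 1 | C
40 | Z2 | 6 | 9 | 40 | C
After WHERE (1 rows):
items.price | items.code | items.qty | sales.yr | sales.price | sales.tag
50 | Y1 | 30 | 6 | 50 | B
After GROUP BY (1 rows):
sales.yr | max_price
6 | 50
After ORDER BY (1 rows):
sales.yr | max_price
6 | 50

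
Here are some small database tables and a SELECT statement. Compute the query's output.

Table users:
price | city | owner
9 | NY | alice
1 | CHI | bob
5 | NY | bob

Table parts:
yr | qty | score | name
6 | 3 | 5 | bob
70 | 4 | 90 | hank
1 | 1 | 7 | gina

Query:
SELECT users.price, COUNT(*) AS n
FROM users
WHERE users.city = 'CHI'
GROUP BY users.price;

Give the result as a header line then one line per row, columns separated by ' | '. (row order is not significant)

== RESULT ==
users.price | n
1 | 1

Derivation:
After WHERE (1 rows):
users.price | users.city | users.owner
1 | CHI | bob
After GROUP BY (1 rows):
users.price | n
1 | 1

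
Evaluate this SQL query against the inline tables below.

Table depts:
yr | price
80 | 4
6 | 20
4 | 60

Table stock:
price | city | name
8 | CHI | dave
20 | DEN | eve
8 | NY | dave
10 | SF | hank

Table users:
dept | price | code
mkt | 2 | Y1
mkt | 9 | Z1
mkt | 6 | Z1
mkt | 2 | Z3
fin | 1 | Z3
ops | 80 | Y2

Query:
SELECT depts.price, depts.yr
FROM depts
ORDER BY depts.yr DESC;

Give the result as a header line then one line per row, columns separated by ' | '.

After SELECT (3 rows):
depts.price | depts.yr
4 | 80
20 | 6
60 | 4
After ORDER BY (3 rows):
depts.price | depts.yr
4 | 80
20 | 6
60 | 4

== RESULT ==
depts.price | depts.yr
4 | 80
20 | 6
60 | 4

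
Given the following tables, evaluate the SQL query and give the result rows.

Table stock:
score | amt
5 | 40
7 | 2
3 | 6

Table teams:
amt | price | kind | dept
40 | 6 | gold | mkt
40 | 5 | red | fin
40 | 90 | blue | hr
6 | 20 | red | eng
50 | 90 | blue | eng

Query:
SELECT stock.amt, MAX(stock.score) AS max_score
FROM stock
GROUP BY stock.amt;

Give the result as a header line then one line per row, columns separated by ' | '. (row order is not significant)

== RESULT ==
stock.amt | max_score
40 | 5
2 | 7
6 | 3

Derivation:
After GROUP BY (3 rows):
stock.amt | max_score
40 | 5
2 | 7
6 | 3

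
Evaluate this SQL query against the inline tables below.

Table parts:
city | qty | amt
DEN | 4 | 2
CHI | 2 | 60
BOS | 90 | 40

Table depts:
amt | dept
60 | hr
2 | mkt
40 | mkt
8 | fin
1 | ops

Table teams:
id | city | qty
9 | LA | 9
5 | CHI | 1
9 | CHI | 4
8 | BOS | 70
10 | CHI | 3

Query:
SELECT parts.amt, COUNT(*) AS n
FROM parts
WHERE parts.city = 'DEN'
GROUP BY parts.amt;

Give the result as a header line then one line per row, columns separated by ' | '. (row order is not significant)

After WHERE (1 rows):
parts.city | parts.qty | parts.amt
DEN | 4 | 2
After GROUP BY (1 rows):
parts.amt | n
2 | 1

== RESULT ==
parts.amt | n
2 | 1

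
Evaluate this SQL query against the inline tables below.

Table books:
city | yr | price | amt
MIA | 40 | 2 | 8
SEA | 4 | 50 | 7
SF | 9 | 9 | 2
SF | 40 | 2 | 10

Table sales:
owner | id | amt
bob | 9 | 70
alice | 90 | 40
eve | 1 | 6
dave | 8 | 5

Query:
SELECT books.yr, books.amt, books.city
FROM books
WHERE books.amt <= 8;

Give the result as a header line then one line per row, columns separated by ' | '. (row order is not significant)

== RESULT ==
books.yr | books.amt | books.city
40 | 8 | MIA
4 | 7 | SEA
9 | 2 | SF

Derivation:
After WHERE (3 rows):
books.city | books.yr | books.price | books.amt
MIA | 40 | 2 | 8
SEA | 4 | 50 | 7
SF | 9 | 9 | 2
After SELECT (3 rows):
books.yr | books.amt | books.city
40 | 8 | MIA
4 | 7 | SEA
9 | 2 | SF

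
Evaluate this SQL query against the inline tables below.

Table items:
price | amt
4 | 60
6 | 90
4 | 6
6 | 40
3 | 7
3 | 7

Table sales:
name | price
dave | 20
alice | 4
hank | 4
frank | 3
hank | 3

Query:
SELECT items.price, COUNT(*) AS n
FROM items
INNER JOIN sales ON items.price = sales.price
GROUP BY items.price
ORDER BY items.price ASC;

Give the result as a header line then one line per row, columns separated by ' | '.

== RESULT ==
items.price | n
3 | 4
4 | 4

Derivation:
After JOIN sales (8 rows):
items.price | items.amt | sales.name | sales.price
4 | 60 | alice | 4
4 | 60 | hank | 4
4 | 6 | alice | 4
4 | 6 | hank | 4
3 | 7 | frank | 3
3 | 7 | hank | 3
3 | 7 | frank | 3
3 | 7 | hank | 3
After GROUP BY (2 rows):
items.price | n
4 | 4
3 | 4
After ORDER BY (2 rows):
items.price | n
3 | 4
4 | 4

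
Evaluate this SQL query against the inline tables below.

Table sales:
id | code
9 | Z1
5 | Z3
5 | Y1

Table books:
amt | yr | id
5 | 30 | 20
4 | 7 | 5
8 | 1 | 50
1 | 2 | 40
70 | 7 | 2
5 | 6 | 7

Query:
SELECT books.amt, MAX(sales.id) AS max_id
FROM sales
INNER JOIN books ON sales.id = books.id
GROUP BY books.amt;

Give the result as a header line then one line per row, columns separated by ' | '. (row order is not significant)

== RESULT ==
books.amt | max_id
4 | 5

Derivation:
After JOIN books (2 rows):
sales.id | sales.code | books.amt | books.yr | books.id
5 | Z3 | 4 | 7 | 5
5 | Y1 | 4 | 7 | 5
After GROUP BY (1 rows):
books.amt | max_id
4 | 5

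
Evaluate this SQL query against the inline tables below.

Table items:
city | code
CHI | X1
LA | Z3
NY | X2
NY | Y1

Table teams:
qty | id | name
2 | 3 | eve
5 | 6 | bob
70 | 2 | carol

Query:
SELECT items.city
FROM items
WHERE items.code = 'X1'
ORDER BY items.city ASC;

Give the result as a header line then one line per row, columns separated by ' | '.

After WHERE (1 rows):
items.city | items.code
CHI | X1
After SELECT (1 rows):
items.city
CHI
After ORDER BY (1 rows):
items.city
CHI

== RESULT ==
items.city
CHI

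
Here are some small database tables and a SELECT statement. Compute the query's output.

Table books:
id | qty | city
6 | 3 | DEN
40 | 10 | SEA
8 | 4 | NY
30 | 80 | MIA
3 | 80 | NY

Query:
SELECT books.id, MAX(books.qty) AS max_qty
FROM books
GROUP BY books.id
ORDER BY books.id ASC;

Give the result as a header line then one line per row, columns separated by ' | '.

== RESULT ==
books.id | max_qty
3 | 80
6 | 3
8 | 4
30 | 80
40 | 10

Derivation:
After GROUP BY (5 rows):
books.id | max_qty
6 | 3
40 | 10
8 | 4
30 | 80
3 | 80
After ORDER BY (5 rows):
books.id | max_qty
3 | 80
6 | 3
8 | 4
30 | 80
40 | 10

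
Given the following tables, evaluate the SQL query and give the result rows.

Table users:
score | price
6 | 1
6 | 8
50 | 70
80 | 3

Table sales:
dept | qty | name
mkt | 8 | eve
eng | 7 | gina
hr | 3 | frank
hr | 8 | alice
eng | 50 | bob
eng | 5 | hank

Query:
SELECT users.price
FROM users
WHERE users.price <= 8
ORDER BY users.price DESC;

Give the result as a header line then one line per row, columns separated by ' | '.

== RESULT ==
users.price
8
3
1

Derivation:
After WHERE (3 rows):
users.score | users.price
6 | 1
6 | 8
80 | 3
After SELECT (3 rows):
users.price
1
8
3
After ORDER BY (3 rows):
users.price
8
3
1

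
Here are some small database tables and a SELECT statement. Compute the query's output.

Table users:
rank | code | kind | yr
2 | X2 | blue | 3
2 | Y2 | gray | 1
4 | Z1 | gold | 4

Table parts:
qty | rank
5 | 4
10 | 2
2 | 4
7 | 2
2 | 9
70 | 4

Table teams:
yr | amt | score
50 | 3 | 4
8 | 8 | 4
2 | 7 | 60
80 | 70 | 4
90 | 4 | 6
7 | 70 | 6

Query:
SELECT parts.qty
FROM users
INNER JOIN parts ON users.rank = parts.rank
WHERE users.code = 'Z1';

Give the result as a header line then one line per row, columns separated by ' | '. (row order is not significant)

After JOIN parts (7 rows):
users.rank | users.code | users.kind | users.yr | parts.qty | parts.rank
2 | X2 | blue | 3 | 10 | 2
2 | X2 | blue | 3 | 7 | 2
2 | Y2 | gray | 1 | 10 | 2
2 | Y2 | gray | 1 | 7 | 2
4 | Z1 | gold | 4 | 5 | 4
4 | Z1 | gold | 4 | 2 | 4
4 | Z1 | gold | 4 | 70 | 4
After WHERE (3 rows):
users.rank | users.code | users.kind | users.yr | parts.qty | parts.rank
4 | Z1 | gold | 4 | 5 | 4
4 | Z1 | gold | 4 | 2 | 4
4 | Z1 | gold | 4 | 70 | 4
After SELECT (3 rows):
parts.qty
5
2
70

== RESULT ==
parts.qty
5
2
70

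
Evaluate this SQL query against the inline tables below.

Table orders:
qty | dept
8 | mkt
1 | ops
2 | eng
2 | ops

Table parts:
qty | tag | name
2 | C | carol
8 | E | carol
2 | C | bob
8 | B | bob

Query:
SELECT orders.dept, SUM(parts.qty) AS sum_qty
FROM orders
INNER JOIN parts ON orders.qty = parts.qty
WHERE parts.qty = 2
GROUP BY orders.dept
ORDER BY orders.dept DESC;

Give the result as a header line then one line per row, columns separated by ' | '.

After JOIN parts (6 rows):
orders.qty | orders.dept | parts.qty | parts.tag | parts.name
8 | mkt | 8 | E | carol
8 | mkt | 8 | B | bob
2 | eng | 2 | C | carol
2 | eng | 2 | C | bob
2 | ops | 2 | C | carol
2 | ops | 2 | C | bob
After WHERE (4 rows):
orders.qty | orders.dept | parts.qty | parts.tag | parts.name
2 | eng | 2 | C | carol
2 | eng | 2 | C | bob
2 | ops | 2 | C | carol
2 | ops | 2 | C | bob
After GROUP BY (2 rows):
orders.dept | sum_qty
eng | 4
ops | 4
After ORDER BY (2 rows):
orders.dept | sum_qty
ops | 4
eng | 4

== RESULT ==
orders.dept | sum_qty
ops | 4
eng | 4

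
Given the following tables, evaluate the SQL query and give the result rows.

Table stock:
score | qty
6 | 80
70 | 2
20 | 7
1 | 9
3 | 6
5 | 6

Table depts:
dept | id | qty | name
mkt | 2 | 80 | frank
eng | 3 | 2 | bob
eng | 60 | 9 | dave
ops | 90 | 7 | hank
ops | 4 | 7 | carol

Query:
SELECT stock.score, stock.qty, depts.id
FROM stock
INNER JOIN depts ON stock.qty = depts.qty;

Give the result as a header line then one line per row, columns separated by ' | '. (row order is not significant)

After JOIN depts (5 rows):
stock.score | stock.qty | depts.dept | depts.id | depts.qty | depts.name
6 | 80 | mkt | 2 | 80 | frank
70 | 2 | eng | 3 | 2 | bob
20 | 7 | ops | 90 | 7 | hank
20 | 7 | ops | 4 | 7 | carol
1 | 9 | eng | 60 | 9 | dave
After SELECT (5 rows):
stock.score | stock.qty | depts.id
6 | 80 | 2
70 | 2 | 3
20 | 7 | 90
20 | 7 | 4
1 | 9 | 60

== RESULT ==
stock.score | stock.qty | depts.id
6 | 80 | 2
70 | 2 | 3
20 | 7 | 90
20 | 7 | 4
1 | 9 | 60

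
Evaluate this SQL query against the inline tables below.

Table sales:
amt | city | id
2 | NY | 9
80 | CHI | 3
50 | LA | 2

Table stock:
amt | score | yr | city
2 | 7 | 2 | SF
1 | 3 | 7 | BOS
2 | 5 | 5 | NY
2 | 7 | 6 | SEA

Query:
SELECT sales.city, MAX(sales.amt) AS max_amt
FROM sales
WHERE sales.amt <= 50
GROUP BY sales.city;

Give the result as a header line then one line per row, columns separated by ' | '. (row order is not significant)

== RESULT ==
sales.city | max_amt
NY | 2
LA | 50

Derivation:
After WHERE (2 rows):
sales.amt | sales.city | sales.id
2 | NY | 9
50 | LA | 2
After GROUP BY (2 rows):
sales.city | max_amt
NY | 2
LA | 50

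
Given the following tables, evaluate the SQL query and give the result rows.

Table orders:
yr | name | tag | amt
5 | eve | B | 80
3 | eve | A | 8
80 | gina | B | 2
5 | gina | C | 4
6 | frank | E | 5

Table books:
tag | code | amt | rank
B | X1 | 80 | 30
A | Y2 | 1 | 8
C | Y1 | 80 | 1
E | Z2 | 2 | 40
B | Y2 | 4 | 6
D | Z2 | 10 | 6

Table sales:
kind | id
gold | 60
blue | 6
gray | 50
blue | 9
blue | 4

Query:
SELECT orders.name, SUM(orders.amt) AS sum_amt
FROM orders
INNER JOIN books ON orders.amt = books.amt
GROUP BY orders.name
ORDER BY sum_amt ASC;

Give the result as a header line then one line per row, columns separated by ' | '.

== RESULT ==
orders.name | sum_amt
gina | 6
eve | 160

Derivation:
After JOIN books (4 rows):
orders.yr | orders.name | orders.tag | orders.amt | books.tag | books.code | books.amt | books.rank
5 | eve | B | 80 | B | X1 | 80 | 30
5 | eve | B | 80 | C | Y1 | 80 | 1
80 | gina | B | 2 | E | Z2 | 2 | 40
5 | gina | C | 4 | B | Y2 | 4 | 6
After GROUP BY (2 rows):
orders.name | sum_amt
eve | 160
gina | 6
After ORDER BY (2 rows):
orders.name | sum_amt
gina | 6
eve | 160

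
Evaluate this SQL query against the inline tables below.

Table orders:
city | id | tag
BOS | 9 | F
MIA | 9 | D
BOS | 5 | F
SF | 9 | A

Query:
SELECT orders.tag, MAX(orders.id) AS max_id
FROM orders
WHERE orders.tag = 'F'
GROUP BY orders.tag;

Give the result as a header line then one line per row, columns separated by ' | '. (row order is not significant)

After WHERE (2 rows):
orders.city | orders.id | orders.tag
BOS | 9 | F
BOS | 5 | F
After GROUP BY (1 rows):
orders.tag | max_id
F | 9

== RESULT ==
orders.tag | max_id
F | 9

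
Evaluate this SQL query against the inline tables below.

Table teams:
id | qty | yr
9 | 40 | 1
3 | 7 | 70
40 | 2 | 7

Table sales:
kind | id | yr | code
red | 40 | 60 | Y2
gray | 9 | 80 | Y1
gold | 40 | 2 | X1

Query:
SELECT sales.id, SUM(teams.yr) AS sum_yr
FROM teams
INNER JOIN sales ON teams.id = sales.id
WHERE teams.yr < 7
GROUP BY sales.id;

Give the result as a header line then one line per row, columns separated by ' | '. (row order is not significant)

== RESULT ==
sales.id | sum_yr
9 | 1

Derivation:
After JOIN sales (3 rows):
teams.id | teams.qty | teams.yr | sales.kind | sales.id | sales.yr | sales.code
9 | 40 | 1 | gray | 9 | 80 | Y1
40 | 2 | 7 | red | 40 | 60 | Y2
40 | 2 | 7 | gold | 40 | 2 | X1
After WHERE (1 rows):
teams.id | teams.qty | teams.yr | sales.kind | sales.id | sales.yr | sales.code
9 | 40 | 1 | gray | 9 | 80 | Y1
After GROUP BY (1 rows):
sales.id | sum_yr
9 | 1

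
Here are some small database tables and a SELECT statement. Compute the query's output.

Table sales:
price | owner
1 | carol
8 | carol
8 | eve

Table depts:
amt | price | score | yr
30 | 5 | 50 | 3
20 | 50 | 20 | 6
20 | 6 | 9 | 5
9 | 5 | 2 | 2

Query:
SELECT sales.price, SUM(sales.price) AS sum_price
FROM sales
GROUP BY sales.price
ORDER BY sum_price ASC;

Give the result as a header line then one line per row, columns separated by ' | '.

After GROUP BY (2 rows):
sales.price | sum_price
1 | 1
8 | 16
After ORDER BY (2 rows):
sales.price | sum_price
1 | 1
8 | 16

== RESULT ==
sales.price | sum_price
1 | 1
8 | 16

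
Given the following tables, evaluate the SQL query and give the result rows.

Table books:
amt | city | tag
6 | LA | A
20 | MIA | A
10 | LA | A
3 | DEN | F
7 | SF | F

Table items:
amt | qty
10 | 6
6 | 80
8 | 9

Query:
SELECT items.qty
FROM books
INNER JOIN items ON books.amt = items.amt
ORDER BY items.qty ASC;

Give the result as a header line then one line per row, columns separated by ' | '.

After JOIN items (2 rows):
books.amt | books.city | books.tag | items.amt | items.qty
6 | LA | A | 6 | 80
10 | LA | A | 10 | 6
After SELECT (2 rows):
items.qty
80
6
After ORDER BY (2 rows):
items.qty
6
80

== RESULT ==
items.qty
6
80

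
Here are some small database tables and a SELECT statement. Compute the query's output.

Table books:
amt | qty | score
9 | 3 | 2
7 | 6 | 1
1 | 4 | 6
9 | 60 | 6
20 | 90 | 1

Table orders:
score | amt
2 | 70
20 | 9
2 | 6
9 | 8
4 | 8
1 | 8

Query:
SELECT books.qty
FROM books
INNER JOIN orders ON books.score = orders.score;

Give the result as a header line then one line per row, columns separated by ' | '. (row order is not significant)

After JOIN orders (4 rows):
books.amt | books.qty | books.score | orders.score | orders.amt
9 | 3 | 2 | 2 | 70
9 | 3 | 2 | 2 | 6
7 | 6 | 1 | 1 | 8
20 | 90 | 1 | 1 | 8
After SELECT (4 rows):
books.qty
3
3
6
90

== RESULT ==
books.qty
3
3
6
90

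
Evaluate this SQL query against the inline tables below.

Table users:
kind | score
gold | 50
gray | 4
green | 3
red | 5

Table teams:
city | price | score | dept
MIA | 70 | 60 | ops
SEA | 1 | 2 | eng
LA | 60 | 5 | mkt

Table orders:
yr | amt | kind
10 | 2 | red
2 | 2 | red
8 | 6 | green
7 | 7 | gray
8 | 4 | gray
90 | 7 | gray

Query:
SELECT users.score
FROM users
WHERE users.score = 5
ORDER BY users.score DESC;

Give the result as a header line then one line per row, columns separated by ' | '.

== RESULT ==
users.score
5

Derivation:
After WHERE (1 rows):
users.kind | users.score
red | 5
After SELECT (1 rows):
users.score
5
After ORDER BY (1 rows):
users.score
5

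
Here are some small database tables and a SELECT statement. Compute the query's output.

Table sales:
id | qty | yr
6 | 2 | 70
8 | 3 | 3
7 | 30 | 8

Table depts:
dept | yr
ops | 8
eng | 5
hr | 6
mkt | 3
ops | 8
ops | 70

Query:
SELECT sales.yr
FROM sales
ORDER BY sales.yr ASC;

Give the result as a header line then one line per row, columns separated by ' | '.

After SELECT (3 rows):
sales.yr
70
3
8
After ORDER BY (3 rows):
sales.yr
3
8
70

== RESULT ==
sales.yr
3
8
70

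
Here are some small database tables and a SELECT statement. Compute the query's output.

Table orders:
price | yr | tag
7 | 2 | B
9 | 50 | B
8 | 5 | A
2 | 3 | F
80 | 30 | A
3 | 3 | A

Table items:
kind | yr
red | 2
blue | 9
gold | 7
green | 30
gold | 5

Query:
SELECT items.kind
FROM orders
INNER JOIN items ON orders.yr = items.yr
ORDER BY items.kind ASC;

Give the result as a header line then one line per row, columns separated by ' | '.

After JOIN items (3 rows):
orders.price | orders.yr | orders.tag | items.kind | items.yr
7 | 2 | B | red | 2
8 | 5 | A | gold | 5
80 | 30 | A | green | 30
After SELECT (3 rows):
items.kind
red
gold
green
After ORDER BY (3 rows):
items.kind
gold
green
red

== RESULT ==
items.kind
gold
green
red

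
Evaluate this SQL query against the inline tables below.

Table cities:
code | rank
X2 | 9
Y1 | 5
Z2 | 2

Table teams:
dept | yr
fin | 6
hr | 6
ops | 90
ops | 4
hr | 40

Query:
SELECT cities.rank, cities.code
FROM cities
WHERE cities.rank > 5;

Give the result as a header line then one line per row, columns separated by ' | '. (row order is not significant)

== RESULT ==
cities.rank | cities.code
9 | X2

Derivation:
After WHERE (1 rows):
cities.code | cities.rank
X2 | 9
After SELECT (1 rows):
cities.rank | cities.code
9 | X2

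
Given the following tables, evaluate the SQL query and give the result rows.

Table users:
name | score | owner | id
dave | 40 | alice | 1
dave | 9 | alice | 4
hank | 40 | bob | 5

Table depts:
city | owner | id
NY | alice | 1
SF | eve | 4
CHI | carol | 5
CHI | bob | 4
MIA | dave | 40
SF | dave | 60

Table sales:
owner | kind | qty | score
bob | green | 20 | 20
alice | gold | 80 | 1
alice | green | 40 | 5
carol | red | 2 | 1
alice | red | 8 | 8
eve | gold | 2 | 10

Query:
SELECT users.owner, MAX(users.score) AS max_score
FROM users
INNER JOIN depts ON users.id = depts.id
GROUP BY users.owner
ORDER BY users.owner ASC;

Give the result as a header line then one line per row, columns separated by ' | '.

== RESULT ==
users.owner | max_score
alice | 40
bob | 40

Derivation:
After JOIN depts (4 rows):
users.name | users.score | users.owner | users.id | depts.city | depts.owner | depts.id
dave | 40 | alice | 1 | NY | alice | 1
dave | 9 | alice | 4 | SF | eve | 4
dave | 9 | alice | 4 | CHI | bob | 4
hank | 40 | bob | 5 | CHI | carol | 5
After GROUP BY (2 rows):
users.owner | max_score
alice | 40
bob | 40
After ORDER BY (2 rows):
users.owner | max_score
alice | 40
bob | 40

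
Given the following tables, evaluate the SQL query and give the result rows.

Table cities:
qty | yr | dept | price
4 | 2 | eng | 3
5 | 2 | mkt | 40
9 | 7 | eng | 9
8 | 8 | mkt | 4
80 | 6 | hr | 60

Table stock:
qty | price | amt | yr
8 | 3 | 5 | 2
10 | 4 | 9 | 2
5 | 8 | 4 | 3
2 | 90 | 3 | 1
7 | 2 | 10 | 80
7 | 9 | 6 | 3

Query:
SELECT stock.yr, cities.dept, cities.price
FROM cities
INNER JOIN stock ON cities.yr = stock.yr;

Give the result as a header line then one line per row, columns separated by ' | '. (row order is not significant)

== RESULT ==
stock.yr | cities.dept | cities.price
2 | eng | 3
2 | eng | 3
2 | mkt | 40
2 | mkt | 40

Derivation:
After JOIN stock (4 rows):
cities.qty | cities.yr | cities.dept | cities.price | stock.qty | stock.price | stock.amt | stock.yr
4 | 2 | eng | 3 | 8 | 3 | 5 | 2
4 | 2 | eng | 3 | 10 | 4 | 9 | 2
5 | 2 | mkt | 40 | 8 | 3 | 5 | 2
5 | 2 | mkt | 40 | 10 | 4 | 9 | 2
After SELECT (4 rows):
stock.yr | cities.dept | cities.price
2 | eng | 3
2 | eng | 3
2 | mkt | 40
2 | mkt | 40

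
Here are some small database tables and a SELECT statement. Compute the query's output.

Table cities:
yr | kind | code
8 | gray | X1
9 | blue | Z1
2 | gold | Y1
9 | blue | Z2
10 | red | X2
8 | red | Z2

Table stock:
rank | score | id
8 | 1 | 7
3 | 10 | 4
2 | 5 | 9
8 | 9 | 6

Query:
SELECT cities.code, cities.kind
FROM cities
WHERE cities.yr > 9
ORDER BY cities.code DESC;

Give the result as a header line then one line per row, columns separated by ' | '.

== RESULT ==
cities.code | cities.kind
X2 | red

Derivation:
After WHERE (1 rows):
cities.yr | cities.kind | cities.code
10 | red | X2
After SELECT (1 rows):
cities.code | cities.kind
X2 | red
After ORDER BY (1 rows):
cities.code | cities.kind
X2 | red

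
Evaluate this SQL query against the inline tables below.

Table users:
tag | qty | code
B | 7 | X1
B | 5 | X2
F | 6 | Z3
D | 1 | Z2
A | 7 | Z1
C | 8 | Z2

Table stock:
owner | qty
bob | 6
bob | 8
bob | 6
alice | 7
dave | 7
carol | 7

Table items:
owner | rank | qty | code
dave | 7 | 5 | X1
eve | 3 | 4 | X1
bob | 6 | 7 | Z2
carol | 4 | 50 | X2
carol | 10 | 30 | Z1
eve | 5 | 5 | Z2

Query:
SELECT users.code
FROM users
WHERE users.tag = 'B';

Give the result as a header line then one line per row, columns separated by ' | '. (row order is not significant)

After WHERE (2 rows):
users.tag | users.qty | users.code
B | 7 | X1
B | 5 | X2
After SELECT (2 rows):
users.code
X1
X2

== RESULT ==
users.code
X1
X2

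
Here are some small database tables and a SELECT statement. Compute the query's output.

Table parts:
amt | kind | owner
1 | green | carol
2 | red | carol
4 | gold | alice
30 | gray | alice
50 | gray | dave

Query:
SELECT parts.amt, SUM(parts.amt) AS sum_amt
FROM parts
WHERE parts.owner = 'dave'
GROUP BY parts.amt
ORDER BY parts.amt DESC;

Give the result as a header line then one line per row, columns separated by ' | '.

== RESULT ==
parts.amt | sum_amt
50 | 50

Derivation:
After WHERE (1 rows):
parts.amt | parts.kind | parts.owner
50 | gray | dave
After GROUP BY (1 rows):
parts.amt | sum_amt
50 | 50
After ORDER BY (1 rows):
parts.amt | sum_amt
50 | 50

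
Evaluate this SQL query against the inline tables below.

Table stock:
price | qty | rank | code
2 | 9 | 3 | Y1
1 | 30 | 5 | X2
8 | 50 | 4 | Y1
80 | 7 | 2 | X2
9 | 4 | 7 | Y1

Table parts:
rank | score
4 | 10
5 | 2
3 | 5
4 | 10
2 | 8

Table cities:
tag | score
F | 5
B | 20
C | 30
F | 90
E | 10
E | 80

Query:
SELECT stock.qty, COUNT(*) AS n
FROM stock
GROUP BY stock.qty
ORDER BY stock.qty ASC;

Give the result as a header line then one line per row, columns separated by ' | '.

After GROUP BY (5 rows):
stock.qty | n
9 | 1
30 | 1
50 | 1
7 | 1
4 | 1
After ORDER BY (5 rows):
stock.qty | n
4 | 1
7 | 1
9 | 1
30 | 1
50 | 1

== RESULT ==
stock.qty | n
4 | 1
7 | 1
9 | 1
30 | 1
50 | 1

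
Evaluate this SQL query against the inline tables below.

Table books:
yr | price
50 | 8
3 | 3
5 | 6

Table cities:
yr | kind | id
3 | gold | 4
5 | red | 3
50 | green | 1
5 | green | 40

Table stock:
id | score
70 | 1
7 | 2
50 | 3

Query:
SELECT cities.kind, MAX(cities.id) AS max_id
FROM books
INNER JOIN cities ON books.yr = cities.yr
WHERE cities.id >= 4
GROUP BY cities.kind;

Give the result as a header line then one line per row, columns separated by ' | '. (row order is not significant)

After JOIN cities (4 rows):
books.yr | books.price | cities.yr | cities.kind | cities.id
50 | 8 | 50 | green | 1
3 | 3 | 3 | gold | 4
5 | 6 | 5 | red | 3
5 | 6 | 5 | green | 40
After WHERE (2 rows):
books.yr | books.price | cities.yr | cities.kind | cities.id
3 | 3 | 3 | gold | 4
5 | 6 | 5 | green | 40
After GROUP BY (2 rows):
cities.kind | max_id
gold | 4
green | 40

== RESULT ==
cities.kind | max_id
gold | 4
green | 40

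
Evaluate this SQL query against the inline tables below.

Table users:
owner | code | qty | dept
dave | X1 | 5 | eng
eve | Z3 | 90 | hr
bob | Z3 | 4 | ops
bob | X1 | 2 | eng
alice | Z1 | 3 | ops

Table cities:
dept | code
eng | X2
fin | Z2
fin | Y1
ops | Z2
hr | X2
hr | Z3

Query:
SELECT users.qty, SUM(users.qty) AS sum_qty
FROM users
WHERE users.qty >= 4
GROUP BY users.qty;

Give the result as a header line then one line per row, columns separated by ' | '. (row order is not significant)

After WHERE (3 rows):
users.owner | users.code | users.qty | users.dept
dave | X1 | 5 | eng
eve | Z3 | 90 | hr
bob | Z3 | 4 | ops
After GROUP BY (3 rows):
users.qty | sum_qty
5 | 5
90 | 90
4 | 4

== RESULT ==
users.qty | sum_qty
5 | 5
90 | 90
4 | 4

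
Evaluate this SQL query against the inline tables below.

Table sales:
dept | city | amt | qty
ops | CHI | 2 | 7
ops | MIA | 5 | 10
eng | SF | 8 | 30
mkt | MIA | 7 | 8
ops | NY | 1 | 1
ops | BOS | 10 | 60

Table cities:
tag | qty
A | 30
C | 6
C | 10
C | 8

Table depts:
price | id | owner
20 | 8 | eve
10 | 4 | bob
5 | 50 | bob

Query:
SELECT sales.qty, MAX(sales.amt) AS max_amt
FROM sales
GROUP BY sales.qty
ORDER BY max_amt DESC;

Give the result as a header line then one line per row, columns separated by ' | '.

After GROUP BY (6 rows):
sales.qty | max_amt
7 | 2
10 | 5
30 | 8
8 | 7
1 | 1
60 | 10
After ORDER BY (6 rows):
sales.qty | max_amt
60 | 10
30 | 8
8 | 7
10 | 5
7 | 2
1 | 1

== RESULT ==
sales.qty | max_amt
60 | 10
30 | 8
8 | 7
10 | 5
7 | 2
1 | 1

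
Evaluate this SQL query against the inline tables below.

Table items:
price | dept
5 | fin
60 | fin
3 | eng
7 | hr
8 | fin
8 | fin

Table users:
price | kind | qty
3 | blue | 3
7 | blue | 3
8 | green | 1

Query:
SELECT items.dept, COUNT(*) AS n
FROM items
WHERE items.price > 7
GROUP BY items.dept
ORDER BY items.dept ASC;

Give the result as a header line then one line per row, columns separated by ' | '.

== RESULT ==
items.dept | n
fin | 3

Derivation:
After WHERE (3 rows):
items.price | items.dept
60 | fin
8 | fin
8 | fin
After GROUP BY (1 rows):
items.dept | n
fin | 3
After ORDER BY (1 rows):
items.dept | n
fin | 3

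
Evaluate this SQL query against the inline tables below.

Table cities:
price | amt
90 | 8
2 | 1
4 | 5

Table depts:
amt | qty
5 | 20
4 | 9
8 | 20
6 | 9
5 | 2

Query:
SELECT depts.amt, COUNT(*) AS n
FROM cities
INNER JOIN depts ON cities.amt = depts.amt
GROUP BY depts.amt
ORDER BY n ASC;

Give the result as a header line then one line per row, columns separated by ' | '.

After JOIN depts (3 rows):
cities.price | cities.amt | depts.amt | depts.qty
90 | 8 | 8 | 20
4 | 5 | 5 | 20
4 | 5 | 5 | 2
After GROUP BY (2 rows):
depts.amt | n
8 | 1
5 | 2
After ORDER BY (2 rows):
depts.amt | n
8 | 1
5 | 2

== RESULT ==
depts.amt | n
8 | 1
5 | 2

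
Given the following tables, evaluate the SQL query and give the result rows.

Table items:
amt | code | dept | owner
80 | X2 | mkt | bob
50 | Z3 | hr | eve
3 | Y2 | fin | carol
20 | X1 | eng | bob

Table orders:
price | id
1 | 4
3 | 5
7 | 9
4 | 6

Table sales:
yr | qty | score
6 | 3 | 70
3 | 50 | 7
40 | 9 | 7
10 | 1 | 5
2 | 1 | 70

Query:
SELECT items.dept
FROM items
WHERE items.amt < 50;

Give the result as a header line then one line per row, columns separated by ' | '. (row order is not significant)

== RESULT ==
items.dept
fin
eng

Derivation:
After WHERE (2 rows):
items.amt | items.code | items.dept | items.owner
3 | Y2 | fin | carol
20 | X1 | eng | bob
After SELECT (2 rows):
items.dept
fin
eng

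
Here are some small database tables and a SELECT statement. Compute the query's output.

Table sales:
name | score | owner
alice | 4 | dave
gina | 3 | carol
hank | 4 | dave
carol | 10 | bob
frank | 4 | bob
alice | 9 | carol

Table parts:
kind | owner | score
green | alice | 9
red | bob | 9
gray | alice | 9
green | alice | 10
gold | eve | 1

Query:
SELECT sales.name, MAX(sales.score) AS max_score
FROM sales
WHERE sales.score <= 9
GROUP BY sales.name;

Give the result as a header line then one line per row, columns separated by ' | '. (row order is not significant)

After WHERE (5 rows):
sales.name | sales.score | sales.owner
alice | 4 | dave
gina | 3 | carol
hank | 4 | dave
frank | 4 | bob
alice | 9 | carol
After GROUP BY (4 rows):
sales.name | max_score
alice | 9
gina | 3
hank | 4
frank | 4

== RESULT ==
sales.name | max_score
alice | 9
gina | 3
hank | 4
frank | 4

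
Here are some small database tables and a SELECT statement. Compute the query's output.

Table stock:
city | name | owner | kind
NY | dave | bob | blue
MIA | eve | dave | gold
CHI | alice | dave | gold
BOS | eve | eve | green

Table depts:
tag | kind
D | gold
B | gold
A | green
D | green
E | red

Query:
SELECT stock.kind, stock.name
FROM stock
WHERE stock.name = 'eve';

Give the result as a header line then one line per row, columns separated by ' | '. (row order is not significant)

After WHERE (2 rows):
stock.city | stock.name | stock.owner | stock.kind
MIA | eve | dave | gold
BOS | eve | eve | green
After SELECT (2 rows):
stock.kind | stock.name
gold | eve
green | eve

== RESULT ==
stock.kind | stock.name
gold | eve
green | eve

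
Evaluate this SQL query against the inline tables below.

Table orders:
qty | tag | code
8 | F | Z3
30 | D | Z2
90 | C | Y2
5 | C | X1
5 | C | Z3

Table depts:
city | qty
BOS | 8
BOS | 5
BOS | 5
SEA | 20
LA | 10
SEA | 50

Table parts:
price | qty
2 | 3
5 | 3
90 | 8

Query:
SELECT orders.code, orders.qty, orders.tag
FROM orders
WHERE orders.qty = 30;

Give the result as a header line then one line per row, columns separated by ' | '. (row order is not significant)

== RESULT ==
orders.code | orders.qty | orders.tag
Z2 | 30 | D

Derivation:
After WHERE (1 rows):
orders.qty | orders.tag | orders.code
30 | D | Z2
After SELECT (1 rows):
orders.code | orders.qty | orders.tag
Z2 | 30 | D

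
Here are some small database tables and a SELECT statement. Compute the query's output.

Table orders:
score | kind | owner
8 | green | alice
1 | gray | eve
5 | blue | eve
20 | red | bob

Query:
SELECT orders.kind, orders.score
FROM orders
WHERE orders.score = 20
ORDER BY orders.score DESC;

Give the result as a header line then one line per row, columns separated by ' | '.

== RESULT ==
orders.kind | orders.score
red | 20

Derivation:
After WHERE (1 rows):
orders.score | orders.kind | orders.owner
20 | red | bob
After SELECT (1 rows):
orders.kind | orders.score
red | 20
After ORDER BY (1 rows):
orders.kind | orders.score
red | 20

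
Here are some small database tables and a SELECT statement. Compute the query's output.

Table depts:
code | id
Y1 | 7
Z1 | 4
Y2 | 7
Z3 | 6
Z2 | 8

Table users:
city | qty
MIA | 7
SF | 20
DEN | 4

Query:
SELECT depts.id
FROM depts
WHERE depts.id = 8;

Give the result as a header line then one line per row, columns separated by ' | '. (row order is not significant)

== RESULT ==
depts.id
8

Derivation:
After WHERE (1 rows):
depts.code | depts.id
Z2 | 8
After SELECT (1 rows):
depts.id
8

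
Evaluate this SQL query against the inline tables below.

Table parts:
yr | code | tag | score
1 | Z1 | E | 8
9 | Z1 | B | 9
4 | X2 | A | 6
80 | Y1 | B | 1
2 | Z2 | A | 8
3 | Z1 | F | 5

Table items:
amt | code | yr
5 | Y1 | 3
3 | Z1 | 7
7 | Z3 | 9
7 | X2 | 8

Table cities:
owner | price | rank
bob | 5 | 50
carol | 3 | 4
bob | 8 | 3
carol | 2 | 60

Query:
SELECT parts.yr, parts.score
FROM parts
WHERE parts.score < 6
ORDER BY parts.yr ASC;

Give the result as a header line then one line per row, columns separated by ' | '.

== RESULT ==
parts.yr | parts.score
3 | 5
80 | 1

Derivation:
After WHERE (2 rows):
parts.yr | parts.code | parts.tag | parts.score
80 | Y1 | B | 1
3 | Z1 | F | 5
After SELECT (2 rows):
parts.yr | parts.score
80 | 1
3 | 5
After ORDER BY (2 rows):
parts.yr | parts.score
3 | 5
80 | 1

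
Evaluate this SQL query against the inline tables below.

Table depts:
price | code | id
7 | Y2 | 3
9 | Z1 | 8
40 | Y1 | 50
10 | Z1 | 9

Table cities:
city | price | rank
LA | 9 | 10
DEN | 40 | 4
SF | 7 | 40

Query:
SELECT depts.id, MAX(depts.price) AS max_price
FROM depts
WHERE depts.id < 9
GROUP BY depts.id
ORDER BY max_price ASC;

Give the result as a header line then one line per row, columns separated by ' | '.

== RESULT ==
depts.id | max_price
3 | 7
8 | 9

Derivation:
After WHERE (2 rows):
depts.price | depts.code | depts.id
7 | Y2 | 3
9 | Z1 | 8
After GROUP BY (2 rows):
depts.id | max_price
3 | 7
8 | 9
After ORDER BY (2 rows):
depts.id | max_price
3 | 7
8 | 9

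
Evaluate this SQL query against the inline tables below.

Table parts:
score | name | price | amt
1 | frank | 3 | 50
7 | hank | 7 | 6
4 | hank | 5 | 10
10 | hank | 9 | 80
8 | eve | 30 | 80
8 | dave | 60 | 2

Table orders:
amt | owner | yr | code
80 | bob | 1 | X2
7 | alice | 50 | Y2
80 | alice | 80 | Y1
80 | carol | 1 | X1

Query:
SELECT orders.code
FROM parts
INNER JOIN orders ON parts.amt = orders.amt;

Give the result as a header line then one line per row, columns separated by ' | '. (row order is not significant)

== RESULT ==
orders.code
X2
Y1
X1
X2
Y1
X1

Derivation:
After JOIN orders (6 rows):
parts.score | parts.name | parts.price | parts.amt | orders.amt | orders.owner | orders.yr | orders.code
10 | hank | 9 | 80 | 80 | bob | 1 | X2
10 | hank | 9 | 80 | 80 | alice | 80 | Y1
10 | hank | 9 | 80 | 80 | carol | 1 | X1
8 | eve | 30 | 80 | 80 | bob | 1 | X2
8 | eve | 30 | 80 | 80 | alice | 80 | Y1
8 | eve | 30 | 80 | 80 | carol | 1 | X1
After SELECT (6 rows):
orders.code
X2
Y1
X1
X2
Y1
X1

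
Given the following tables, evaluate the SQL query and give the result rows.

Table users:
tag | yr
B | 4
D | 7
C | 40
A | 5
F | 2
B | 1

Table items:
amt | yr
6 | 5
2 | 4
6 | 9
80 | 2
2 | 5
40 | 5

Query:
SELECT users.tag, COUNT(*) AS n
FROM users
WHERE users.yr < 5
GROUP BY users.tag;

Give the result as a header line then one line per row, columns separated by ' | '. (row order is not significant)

== RESULT ==
users.tag | n
B | 2
F | 1

Derivation:
After WHERE (3 rows):
users.tag | users.yr
B | 4
F | 2
B | 1
After GROUP BY (2 rows):
users.tag | n
B | 2
F | 1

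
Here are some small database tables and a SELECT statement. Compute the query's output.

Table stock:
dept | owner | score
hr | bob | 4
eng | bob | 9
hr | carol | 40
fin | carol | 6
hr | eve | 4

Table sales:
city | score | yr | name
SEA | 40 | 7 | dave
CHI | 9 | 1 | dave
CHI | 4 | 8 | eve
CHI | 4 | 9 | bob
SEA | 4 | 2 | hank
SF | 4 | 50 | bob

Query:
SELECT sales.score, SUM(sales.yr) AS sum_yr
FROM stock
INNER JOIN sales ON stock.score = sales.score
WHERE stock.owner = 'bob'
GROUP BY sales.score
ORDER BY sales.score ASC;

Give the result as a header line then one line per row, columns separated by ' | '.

After JOIN sales (10 rows):
stock.dept | stock.owner | stock.score | sales.city | sales.score | sales.yr | sales.name
hr | bob | 4 | CHI | 4 | 8 | eve
hr | bob | 4 | CHI | 4 | 9 | bob
hr | bob | 4 | SEA | 4 | 2 | hank
hr | bob | 4 | SF | 4 | 50 | bob
eng | bob | 9 | CHI | 9 | 1 | dave
hr | carol | 40 | SEA | 40 | 7 | dave
hr | eve | 4 | CHI | 4 | 8 | eve
hr | eve | 4 | CHI | 4 | 9 | bob
hr | eve | 4 | SEA | 4 | 2 | hank
hr | eve | 4 | SF | 4 | 50 | bob
After WHERE (5 rows):
stock.dept | stock.owner | stock.score | sales.city | sales.score | sales.yr | sales.name
hr | bob | 4 | CHI | 4 | 8 | eve
hr | bob | 4 | CHI | 4 | 9 | bob
hr | bob | 4 | SEA | 4 | 2 | hank
hr | bob | 4 | SF | 4 | 50 | bob
eng | bob | 9 | CHI | 9 | 1 | dave
After GROUP BY (2 rows):
sales.score | sum_yr
4 | 69
9 | 1
After ORDER BY (2 rows):
sales.score | sum_yr
4 | 69
9 | 1

== RESULT ==
sales.score | sum_yr
4 | 69
9 | 1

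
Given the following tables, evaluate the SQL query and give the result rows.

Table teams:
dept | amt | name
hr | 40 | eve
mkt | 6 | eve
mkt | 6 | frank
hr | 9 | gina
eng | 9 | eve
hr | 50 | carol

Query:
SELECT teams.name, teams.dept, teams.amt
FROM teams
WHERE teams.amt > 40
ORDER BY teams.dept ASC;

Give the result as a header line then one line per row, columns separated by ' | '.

After WHERE (1 rows):
teams.dept | teams.amt | teams.name
hr | 50 | carol
After SELECT (1 rows):
teams.name | teams.dept | teams.amt
carol | hr | 50
After ORDER BY (1 rows):
teams.name | teams.dept | teams.amt
carol | hr | 50

== RESULT ==
teams.name | teams.dept | teams.amt
carol | hr | 50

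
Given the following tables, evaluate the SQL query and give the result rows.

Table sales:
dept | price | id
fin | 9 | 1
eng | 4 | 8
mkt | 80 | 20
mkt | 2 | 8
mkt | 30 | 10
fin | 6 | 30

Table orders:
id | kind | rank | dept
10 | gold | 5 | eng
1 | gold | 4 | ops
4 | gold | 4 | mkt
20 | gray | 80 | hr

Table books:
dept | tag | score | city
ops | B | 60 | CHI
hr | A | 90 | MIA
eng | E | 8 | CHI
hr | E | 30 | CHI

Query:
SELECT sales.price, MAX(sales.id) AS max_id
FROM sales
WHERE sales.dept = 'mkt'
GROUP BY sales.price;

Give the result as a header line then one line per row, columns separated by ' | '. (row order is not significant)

After WHERE (3 rows):
sales.dept | sales.price | sales.id
mkt | 80 | 20
mkt | 2 | 8
mkt | 30 | 10
After GROUP BY (3 rows):
sales.price | max_id
80 | 20
2 | 8
30 | 10

== RESULT ==
sales.price | max_id
80 | 20
2 | 8
30 | 10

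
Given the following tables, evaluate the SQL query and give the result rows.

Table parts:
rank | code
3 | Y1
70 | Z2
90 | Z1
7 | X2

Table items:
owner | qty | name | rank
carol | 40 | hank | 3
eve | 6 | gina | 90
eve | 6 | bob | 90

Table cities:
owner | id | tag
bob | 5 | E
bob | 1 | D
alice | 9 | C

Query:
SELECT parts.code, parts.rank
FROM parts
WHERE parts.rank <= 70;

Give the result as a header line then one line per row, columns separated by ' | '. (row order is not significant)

After WHERE (3 rows):
parts.rank | parts.code
3 | Y1
70 | Z2
7 | X2
After SELECT (3 rows):
parts.code | parts.rank
Y1 | 3
Z2 | 70
X2 | 7

== RESULT ==
parts.code | parts.rank
Y1 | 3
Z2 | 70
X2 | 7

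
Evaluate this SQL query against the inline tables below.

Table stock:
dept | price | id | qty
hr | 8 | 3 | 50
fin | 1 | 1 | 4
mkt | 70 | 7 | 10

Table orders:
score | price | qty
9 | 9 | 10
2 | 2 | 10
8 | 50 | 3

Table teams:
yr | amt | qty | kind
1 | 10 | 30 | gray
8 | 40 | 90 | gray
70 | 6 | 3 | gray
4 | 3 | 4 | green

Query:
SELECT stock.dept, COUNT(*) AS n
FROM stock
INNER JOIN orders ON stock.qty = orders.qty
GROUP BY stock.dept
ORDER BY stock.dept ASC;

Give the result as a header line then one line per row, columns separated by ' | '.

== RESULT ==
stock.dept | n
mkt | 2

Derivation:
After JOIN orders (2 rows):
stock.dept | stock.price | stock.id | stock.qty | orders.score | orders.price | orders.qty
mkt | 70 | 7 | 10 | 9 | 9 | 10
mkt | 70 | 7 | 10 | 2 | 2 | 10
After GROUP BY (1 rows):
stock.dept | n
mkt | 2
After ORDER BY (1 rows):
stock.dept | n
mkt | 2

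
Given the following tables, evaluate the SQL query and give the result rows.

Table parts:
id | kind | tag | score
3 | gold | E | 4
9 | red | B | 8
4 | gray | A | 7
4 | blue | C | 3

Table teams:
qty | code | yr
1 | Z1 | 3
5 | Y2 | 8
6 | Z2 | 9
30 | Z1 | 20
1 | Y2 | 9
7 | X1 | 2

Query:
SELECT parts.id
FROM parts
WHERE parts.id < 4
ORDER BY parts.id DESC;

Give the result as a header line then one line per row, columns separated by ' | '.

After WHERE (1 rows):
parts.id | parts.kind | parts.tag | parts.score
3 | gold | E | 4
After SELECT (1 rows):
parts.id
3
After ORDER BY (1 rows):
parts.id
3

== RESULT ==
parts.id
3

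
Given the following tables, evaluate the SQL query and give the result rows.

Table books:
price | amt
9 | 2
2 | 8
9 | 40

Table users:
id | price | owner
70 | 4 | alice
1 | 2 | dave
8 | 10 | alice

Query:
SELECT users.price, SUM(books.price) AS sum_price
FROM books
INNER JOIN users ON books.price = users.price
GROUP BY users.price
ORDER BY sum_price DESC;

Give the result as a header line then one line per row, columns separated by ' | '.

After JOIN users (1 rows):
books.price | books.amt | users.id | users.price | users.owner
2 | 8 | 1 | 2 | dave
After GROUP BY (1 rows):
users.price | sum_price
2 | 2
After ORDER BY (1 rows):
users.price | sum_price
2 | 2

== RESULT ==
users.price | sum_price
2 | 2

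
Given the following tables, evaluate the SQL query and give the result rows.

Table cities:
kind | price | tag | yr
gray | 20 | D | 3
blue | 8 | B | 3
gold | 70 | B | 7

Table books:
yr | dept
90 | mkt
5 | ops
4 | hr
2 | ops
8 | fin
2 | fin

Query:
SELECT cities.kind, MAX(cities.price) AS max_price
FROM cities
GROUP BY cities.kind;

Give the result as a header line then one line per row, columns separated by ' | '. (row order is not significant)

== RESULT ==
cities.kind | max_price
gray | 20
blue | 8
gold | 70

Derivation:
After GROUP BY (3 rows):
cities.kind | max_price
gray | 20
blue | 8
gold | 70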